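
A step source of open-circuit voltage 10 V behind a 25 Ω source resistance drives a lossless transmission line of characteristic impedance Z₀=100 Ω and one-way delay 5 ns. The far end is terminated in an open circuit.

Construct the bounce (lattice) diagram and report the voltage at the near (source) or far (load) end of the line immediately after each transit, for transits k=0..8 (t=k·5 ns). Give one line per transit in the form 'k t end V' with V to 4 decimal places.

0 0 source 8.0000
1 5 load 16.0000
2 10 source 11.2000
3 15 load 6.4000
4 20 source 9.2800
5 25 load 12.1600
6 30 source 10.4320
7 35 load 8.7040
8 40 source 9.7408

Γ_L=1.000000, Γ_S=-0.600000; launch V₁=10·100/125=8.000000
k=0 src: V=8.0000
k=1 load: inc=8.000000, refl=8.000000·1.000000=8.0000; V=0.000000+8.000000+8.000000=16.0000
k=2 src: inc=8.000000, refl=8.000000·-0.600000=-4.8000; V=8.000000+8.000000+-4.800000=11.2000
k=3 load: inc=-4.800000, refl=-4.800000·1.000000=-4.8000; V=16.000000+-4.800000+-4.800000=6.4000
k=4 src: inc=-4.800000, refl=-4.800000·-0.600000=2.8800; V=11.200000+-4.800000+2.880000=9.2800
k=5 load: inc=2.880000, refl=2.880000·1.000000=2.8800; V=6.400000+2.880000+2.880000=12.1600
k=6 src: inc=2.880000, refl=2.880000·-0.600000=-1.7280; V=9.280000+2.880000+-1.728000=10.4320
k=7 load: inc=-1.728000, refl=-1.728000·1.000000=-1.7280; V=12.160000+-1.728000+-1.728000=8.7040
k=8 src: inc=-1.728000, refl=-1.728000·-0.600000=1.0368; V=10.432000+-1.728000+1.036800=9.7408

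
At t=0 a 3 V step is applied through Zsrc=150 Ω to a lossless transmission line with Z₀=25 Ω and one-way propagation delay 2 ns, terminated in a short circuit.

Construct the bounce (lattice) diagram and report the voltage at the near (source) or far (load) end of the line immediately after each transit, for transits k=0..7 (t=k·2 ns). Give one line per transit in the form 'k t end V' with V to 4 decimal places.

Γ_L=-1.000000, Γ_S=0.714286; launch V₁=3·25/175=0.428571
k=0 src: V=0.4286
k=1 load: inc=0.428571, refl=0.428571·-1.000000=-0.4286; V=0.000000+0.428571+-0.428571=0.0000
k=2 src: inc=-0.428571, refl=-0.428571·0.714286=-0.3061; V=0.428571+-0.428571+-0.306122=-0.3061
k=3 load: inc=-0.306122, refl=-0.306122·-1.000000=0.3061; V=0.000000+-0.306122+0.306122=0.0000
k=4 src: inc=0.306122, refl=0.306122·0.714286=0.2187; V=-0.306122+0.306122+0.218659=0.2187
k=5 load: inc=0.218659, refl=0.218659·-1.000000=-0.2187; V=0.000000+0.218659+-0.218659=0.0000
k=6 src: inc=-0.218659, refl=-0.218659·0.714286=-0.1562; V=0.218659+-0.218659+-0.156185=-0.1562
k=7 load: inc=-0.156185, refl=-0.156185·-1.000000=0.1562; V=0.000000+-0.156185+0.156185=0.0000

0 0 source 0.4286
1 2 load 0.0000
2 4 source -0.3061
3 6 load 0.0000
4 8 source 0.2187
5 10 load 0.0000
6 12 source -0.1562
7 14 load 0.0000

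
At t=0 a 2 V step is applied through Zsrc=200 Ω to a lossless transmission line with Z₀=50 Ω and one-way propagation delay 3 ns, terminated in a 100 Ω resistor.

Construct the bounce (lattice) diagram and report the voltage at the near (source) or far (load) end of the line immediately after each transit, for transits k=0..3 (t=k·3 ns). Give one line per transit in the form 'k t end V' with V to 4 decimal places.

Γ_L=0.333333, Γ_S=0.600000; launch V₁=2·50/250=0.400000
k=0 src: V=0.4000
k=1 load: inc=0.400000, refl=0.400000·0.333333=0.1333; V=0.000000+0.400000+0.133333=0.5333
k=2 src: inc=0.133333, refl=0.133333·0.600000=0.0800; V=0.400000+0.133333+0.080000=0.6133
k=3 load: inc=0.080000, refl=0.080000·0.333333=0.0267; V=0.533333+0.080000+0.026667=0.6400

0 0 source 0.4000
1 3 load 0.5333
2 6 source 0.6133
3 9 load 0.6400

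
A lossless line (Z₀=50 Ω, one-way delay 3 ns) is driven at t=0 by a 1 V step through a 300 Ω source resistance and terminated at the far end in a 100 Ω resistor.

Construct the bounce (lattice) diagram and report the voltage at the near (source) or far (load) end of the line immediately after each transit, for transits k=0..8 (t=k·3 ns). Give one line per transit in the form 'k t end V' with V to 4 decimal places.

Γ_L=0.333333, Γ_S=0.714286; launch V₁=1·50/350=0.142857
k=0 src: V=0.1429
k=1 load: inc=0.142857, refl=0.142857·0.333333=0.0476; V=0.000000+0.142857+0.047619=0.1905
k=2 src: inc=0.047619, refl=0.047619·0.714286=0.0340; V=0.142857+0.047619+0.034014=0.2245
k=3 load: inc=0.034014, refl=0.034014·0.333333=0.0113; V=0.190476+0.034014+0.011338=0.2358
k=4 src: inc=0.011338, refl=0.011338·0.714286=0.0081; V=0.224490+0.011338+0.008098=0.2439
k=5 load: inc=0.008098, refl=0.008098·0.333333=0.0027; V=0.235828+0.008098+0.002699=0.2466
k=6 src: inc=0.002699, refl=0.002699·0.714286=0.0019; V=0.243926+0.002699+0.001928=0.2486
k=7 load: inc=0.001928, refl=0.001928·0.333333=0.0006; V=0.246626+0.001928+0.000643=0.2492
k=8 src: inc=0.000643, refl=0.000643·0.714286=0.0005; V=0.248554+0.000643+0.000459=0.2497

0 0 source 0.1429
1 3 load 0.1905
2 6 source 0.2245
3 9 load 0.2358
4 12 source 0.2439
5 15 load 0.2466
6 18 source 0.2486
7 21 load 0.2492
8 24 source 0.2497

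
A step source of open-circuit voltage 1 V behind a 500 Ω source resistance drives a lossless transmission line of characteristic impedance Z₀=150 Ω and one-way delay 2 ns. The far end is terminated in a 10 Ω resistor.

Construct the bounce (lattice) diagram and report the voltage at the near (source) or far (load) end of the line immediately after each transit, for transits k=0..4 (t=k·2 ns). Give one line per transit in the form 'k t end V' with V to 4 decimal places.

Γ_L=-0.875000, Γ_S=0.538462; launch V₁=1·150/650=0.230769
k=0 src: V=0.2308
k=1 load: inc=0.230769, refl=0.230769·-0.875000=-0.2019; V=0.000000+0.230769+-0.201923=0.0288
k=2 src: inc=-0.201923, refl=-0.201923·0.538462=-0.1087; V=0.230769+-0.201923+-0.108728=-0.0799
k=3 load: inc=-0.108728, refl=-0.108728·-0.875000=0.0951; V=0.028846+-0.108728+0.095137=0.0153
k=4 src: inc=0.095137, refl=0.095137·0.538462=0.0512; V=-0.079882+0.095137+0.051228=0.0665

0 0 source 0.2308
1 2 load 0.0288
2 4 source -0.0799
3 6 load 0.0153
4 8 source 0.0665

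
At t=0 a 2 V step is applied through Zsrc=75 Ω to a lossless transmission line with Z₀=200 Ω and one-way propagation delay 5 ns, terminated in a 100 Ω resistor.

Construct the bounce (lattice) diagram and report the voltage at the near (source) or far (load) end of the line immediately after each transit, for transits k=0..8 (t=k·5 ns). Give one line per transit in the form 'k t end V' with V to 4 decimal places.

0 0 source 1.4545
1 5 load 0.9697
2 10 source 1.1901
3 15 load 1.1166
4 20 source 1.1500
5 25 load 1.1389
6 30 source 1.1439
7 35 load 1.1423
8 40 source 1.1430

Γ_L=-0.333333, Γ_S=-0.454545; launch V₁=2·200/275=1.454545
k=0 src: V=1.4545
k=1 load: inc=1.454545, refl=1.454545·-0.333333=-0.4848; V=0.000000+1.454545+-0.484848=0.9697
k=2 src: inc=-0.484848, refl=-0.484848·-0.454545=0.2204; V=1.454545+-0.484848+0.220386=1.1901
k=3 load: inc=0.220386, refl=0.220386·-0.333333=-0.0735; V=0.969697+0.220386+-0.073462=1.1166
k=4 src: inc=-0.073462, refl=-0.073462·-0.454545=0.0334; V=1.190083+-0.073462+0.033392=1.1500
k=5 load: inc=0.033392, refl=0.033392·-0.333333=-0.0111; V=1.116621+0.033392+-0.011131=1.1389
k=6 src: inc=-0.011131, refl=-0.011131·-0.454545=0.0051; V=1.150013+-0.011131+0.005059=1.1439
k=7 load: inc=0.005059, refl=0.005059·-0.333333=-0.0017; V=1.138882+0.005059+-0.001686=1.1423
k=8 src: inc=-0.001686, refl=-0.001686·-0.454545=0.0008; V=1.143941+-0.001686+0.000767=1.1430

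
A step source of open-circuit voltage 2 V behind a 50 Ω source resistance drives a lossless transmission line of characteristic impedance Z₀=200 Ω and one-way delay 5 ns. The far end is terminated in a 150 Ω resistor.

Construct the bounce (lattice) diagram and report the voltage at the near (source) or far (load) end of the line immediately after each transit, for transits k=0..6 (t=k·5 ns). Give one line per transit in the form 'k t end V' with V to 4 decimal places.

0 0 source 1.6000
1 5 load 1.3714
2 10 source 1.5086
3 15 load 1.4890
4 20 source 1.5007
5 25 load 1.4991
6 30 source 1.5001

Γ_L=-0.142857, Γ_S=-0.600000; launch V₁=2·200/250=1.600000
k=0 src: V=1.6000
k=1 load: inc=1.600000, refl=1.600000·-0.142857=-0.2286; V=0.000000+1.600000+-0.228571=1.3714
k=2 src: inc=-0.228571, refl=-0.228571·-0.600000=0.1371; V=1.600000+-0.228571+0.137143=1.5086
k=3 load: inc=0.137143, refl=0.137143·-0.142857=-0.0196; V=1.371429+0.137143+-0.019592=1.4890
k=4 src: inc=-0.019592, refl=-0.019592·-0.600000=0.0118; V=1.508571+-0.019592+0.011755=1.5007
k=5 load: inc=0.011755, refl=0.011755·-0.142857=-0.0017; V=1.488980+0.011755+-0.001679=1.4991
k=6 src: inc=-0.001679, refl=-0.001679·-0.600000=0.0010; V=1.500735+-0.001679+0.001008=1.5001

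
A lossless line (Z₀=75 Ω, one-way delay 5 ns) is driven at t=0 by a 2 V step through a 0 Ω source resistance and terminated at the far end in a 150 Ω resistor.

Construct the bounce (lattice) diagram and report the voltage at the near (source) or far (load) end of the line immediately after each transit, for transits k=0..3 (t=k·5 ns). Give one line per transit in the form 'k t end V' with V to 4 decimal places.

Γ_L=0.333333, Γ_S=-1.000000; launch V₁=2·75/75=2.000000
k=0 src: V=2.0000
k=1 load: inc=2.000000, refl=2.000000·0.333333=0.6667; V=0.000000+2.000000+0.666667=2.6667
k=2 src: inc=0.666667, refl=0.666667·-1.000000=-0.6667; V=2.000000+0.666667+-0.666667=2.0000
k=3 load: inc=-0.666667, refl=-0.666667·0.333333=-0.2222; V=2.666667+-0.666667+-0.222222=1.7778

0 0 source 2.0000
1 5 load 2.6667
2 10 source 2.0000
3 15 load 1.7778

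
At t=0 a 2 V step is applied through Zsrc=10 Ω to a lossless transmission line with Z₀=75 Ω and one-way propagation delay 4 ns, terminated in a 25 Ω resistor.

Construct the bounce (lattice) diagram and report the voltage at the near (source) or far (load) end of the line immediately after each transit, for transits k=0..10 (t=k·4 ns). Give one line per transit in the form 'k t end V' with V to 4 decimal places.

0 0 source 1.7647
1 4 load 0.8824
2 8 source 1.5571
3 12 load 1.2197
4 16 source 1.4777
5 20 load 1.3487
6 24 source 1.4474
7 28 load 1.3980
8 32 source 1.4358
9 36 load 1.4169
10 40 source 1.4313

Γ_L=-0.500000, Γ_S=-0.764706; launch V₁=2·75/85=1.764706
k=0 src: V=1.7647
k=1 load: inc=1.764706, refl=1.764706·-0.500000=-0.8824; V=0.000000+1.764706+-0.882353=0.8824
k=2 src: inc=-0.882353, refl=-0.882353·-0.764706=0.6747; V=1.764706+-0.882353+0.674740=1.5571
k=3 load: inc=0.674740, refl=0.674740·-0.500000=-0.3374; V=0.882353+0.674740+-0.337370=1.2197
k=4 src: inc=-0.337370, refl=-0.337370·-0.764706=0.2580; V=1.557093+-0.337370+0.257989=1.4777
k=5 load: inc=0.257989, refl=0.257989·-0.500000=-0.1290; V=1.219723+0.257989+-0.128995=1.3487
k=6 src: inc=-0.128995, refl=-0.128995·-0.764706=0.0986; V=1.477712+-0.128995+0.098643=1.4474
k=7 load: inc=0.098643, refl=0.098643·-0.500000=-0.0493; V=1.348718+0.098643+-0.049321=1.3980
k=8 src: inc=-0.049321, refl=-0.049321·-0.764706=0.0377; V=1.447361+-0.049321+0.037716=1.4358
k=9 load: inc=0.037716, refl=0.037716·-0.500000=-0.0189; V=1.398039+0.037716+-0.018858=1.4169
k=10 src: inc=-0.018858, refl=-0.018858·-0.764706=0.0144; V=1.435756+-0.018858+0.014421=1.4313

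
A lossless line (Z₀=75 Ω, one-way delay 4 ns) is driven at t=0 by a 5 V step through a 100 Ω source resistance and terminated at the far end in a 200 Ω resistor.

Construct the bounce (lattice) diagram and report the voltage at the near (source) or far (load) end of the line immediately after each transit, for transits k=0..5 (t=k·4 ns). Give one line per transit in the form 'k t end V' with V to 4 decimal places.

Γ_L=0.454545, Γ_S=0.142857; launch V₁=5·75/175=2.142857
k=0 src: V=2.1429
k=1 load: inc=2.142857, refl=2.142857·0.454545=0.9740; V=0.000000+2.142857+0.974026=3.1169
k=2 src: inc=0.974026, refl=0.974026·0.142857=0.1391; V=2.142857+0.974026+0.139147=3.2560
k=3 load: inc=0.139147, refl=0.139147·0.454545=0.0632; V=3.116883+0.139147+0.063248=3.3193
k=4 src: inc=0.063248, refl=0.063248·0.142857=0.0090; V=3.256030+0.063248+0.009035=3.3283
k=5 load: inc=0.009035, refl=0.009035·0.454545=0.0041; V=3.319278+0.009035+0.004107=3.3324

0 0 source 2.1429
1 4 load 3.1169
2 8 source 3.2560
3 12 load 3.3193
4 16 source 3.3283
5 20 load 3.3324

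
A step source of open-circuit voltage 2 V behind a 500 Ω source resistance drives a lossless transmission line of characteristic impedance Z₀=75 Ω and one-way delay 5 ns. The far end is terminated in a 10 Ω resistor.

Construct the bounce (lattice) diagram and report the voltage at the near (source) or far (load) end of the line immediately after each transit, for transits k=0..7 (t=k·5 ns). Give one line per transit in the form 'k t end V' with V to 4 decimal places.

Γ_L=-0.764706, Γ_S=0.739130; launch V₁=2·75/575=0.260870
k=0 src: V=0.2609
k=1 load: inc=0.260870, refl=0.260870·-0.764706=-0.1995; V=0.000000+0.260870+-0.199488=0.0614
k=2 src: inc=-0.199488, refl=-0.199488·0.739130=-0.1474; V=0.260870+-0.199488+-0.147448=-0.0861
k=3 load: inc=-0.147448, refl=-0.147448·-0.764706=0.1128; V=0.061381+-0.147448+0.112754=0.0267
k=4 src: inc=0.112754, refl=0.112754·0.739130=0.0833; V=-0.086067+0.112754+0.083340=0.1100
k=5 load: inc=0.083340, refl=0.083340·-0.764706=-0.0637; V=0.026687+0.083340+-0.063731=0.0463
k=6 src: inc=-0.063731, refl=-0.063731·0.739130=-0.0471; V=0.110028+-0.063731+-0.047105=-0.0008
k=7 load: inc=-0.047105, refl=-0.047105·-0.764706=0.0360; V=0.046297+-0.047105+0.036022=0.0352

0 0 source 0.2609
1 5 load 0.0614
2 10 source -0.0861
3 15 load 0.0267
4 20 source 0.1100
5 25 load 0.0463
6 30 source -0.0008
7 35 load 0.0352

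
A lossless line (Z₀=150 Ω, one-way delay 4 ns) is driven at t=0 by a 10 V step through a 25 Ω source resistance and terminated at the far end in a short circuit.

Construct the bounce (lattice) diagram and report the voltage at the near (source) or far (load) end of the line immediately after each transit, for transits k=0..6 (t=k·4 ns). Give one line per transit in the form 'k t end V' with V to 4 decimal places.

Γ_L=-1.000000, Γ_S=-0.714286; launch V₁=10·150/175=8.571429
k=0 src: V=8.5714
k=1 load: inc=8.571429, refl=8.571429·-1.000000=-8.5714; V=0.000000+8.571429+-8.571429=0.0000
k=2 src: inc=-8.571429, refl=-8.571429·-0.714286=6.1224; V=8.571429+-8.571429+6.122449=6.1224
k=3 load: inc=6.122449, refl=6.122449·-1.000000=-6.1224; V=0.000000+6.122449+-6.122449=0.0000
k=4 src: inc=-6.122449, refl=-6.122449·-0.714286=4.3732; V=6.122449+-6.122449+4.373178=4.3732
k=5 load: inc=4.373178, refl=4.373178·-1.000000=-4.3732; V=0.000000+4.373178+-4.373178=0.0000
k=6 src: inc=-4.373178, refl=-4.373178·-0.714286=3.1237; V=4.373178+-4.373178+3.123698=3.1237

0 0 source 8.5714
1 4 load 0.0000
2 8 source 6.1224
3 12 load 0.0000
4 16 source 4.3732
5 20 load 0.0000
6 24 source 3.1237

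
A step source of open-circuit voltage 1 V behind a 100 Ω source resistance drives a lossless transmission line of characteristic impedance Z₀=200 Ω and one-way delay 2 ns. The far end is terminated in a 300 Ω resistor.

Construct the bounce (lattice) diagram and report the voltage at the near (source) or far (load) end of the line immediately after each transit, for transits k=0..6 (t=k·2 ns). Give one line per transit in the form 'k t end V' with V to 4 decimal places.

0 0 source 0.6667
1 2 load 0.8000
2 4 source 0.7556
3 6 load 0.7467
4 8 source 0.7496
5 10 load 0.7502
6 12 source 0.7500

Γ_L=0.200000, Γ_S=-0.333333; launch V₁=1·200/300=0.666667
k=0 src: V=0.6667
k=1 load: inc=0.666667, refl=0.666667·0.200000=0.1333; V=0.000000+0.666667+0.133333=0.8000
k=2 src: inc=0.133333, refl=0.133333·-0.333333=-0.0444; V=0.666667+0.133333+-0.044444=0.7556
k=3 load: inc=-0.044444, refl=-0.044444·0.200000=-0.0089; V=0.800000+-0.044444+-0.008889=0.7467
k=4 src: inc=-0.008889, refl=-0.008889·-0.333333=0.0030; V=0.755556+-0.008889+0.002963=0.7496
k=5 load: inc=0.002963, refl=0.002963·0.200000=0.0006; V=0.746667+0.002963+0.000593=0.7502
k=6 src: inc=0.000593, refl=0.000593·-0.333333=-0.0002; V=0.749630+0.000593+-0.000198=0.7500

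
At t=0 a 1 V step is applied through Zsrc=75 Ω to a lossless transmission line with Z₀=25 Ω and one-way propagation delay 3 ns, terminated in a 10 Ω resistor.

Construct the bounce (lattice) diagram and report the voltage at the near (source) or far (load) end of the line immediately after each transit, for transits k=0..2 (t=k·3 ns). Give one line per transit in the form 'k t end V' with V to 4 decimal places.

Γ_L=-0.428571, Γ_S=0.500000; launch V₁=1·25/100=0.250000
k=0 src: V=0.2500
k=1 load: inc=0.250000, refl=0.250000·-0.428571=-0.1071; V=0.000000+0.250000+-0.107143=0.1429
k=2 src: inc=-0.107143, refl=-0.107143·0.500000=-0.0536; V=0.250000+-0.107143+-0.053571=0.0893

0 0 source 0.2500
1 3 load 0.1429
2 6 source 0.0893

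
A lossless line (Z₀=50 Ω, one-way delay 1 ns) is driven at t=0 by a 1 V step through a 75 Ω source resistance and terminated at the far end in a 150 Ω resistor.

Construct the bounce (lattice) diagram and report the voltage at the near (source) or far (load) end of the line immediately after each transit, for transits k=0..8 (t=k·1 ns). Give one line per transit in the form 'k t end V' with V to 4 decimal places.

Γ_L=0.500000, Γ_S=0.200000; launch V₁=1·50/125=0.400000
k=0 src: V=0.4000
k=1 load: inc=0.400000, refl=0.400000·0.500000=0.2000; V=0.000000+0.400000+0.200000=0.6000
k=2 src: inc=0.200000, refl=0.200000·0.200000=0.0400; V=0.400000+0.200000+0.040000=0.6400
k=3 load: inc=0.040000, refl=0.040000·0.500000=0.0200; V=0.600000+0.040000+0.020000=0.6600
k=4 src: inc=0.020000, refl=0.020000·0.200000=0.0040; V=0.640000+0.020000+0.004000=0.6640
k=5 load: inc=0.004000, refl=0.004000·0.500000=0.0020; V=0.660000+0.004000+0.002000=0.6660
k=6 src: inc=0.002000, refl=0.002000·0.200000=0.0004; V=0.664000+0.002000+0.000400=0.6664
k=7 load: inc=0.000400, refl=0.000400·0.500000=0.0002; V=0.666000+0.000400+0.000200=0.6666
k=8 src: inc=0.000200, refl=0.000200·0.200000=0.0000; V=0.666400+0.000200+0.000040=0.6666

0 0 source 0.4000
1 1 load 0.6000
2 2 source 0.6400
3 3 load 0.6600
4 4 source 0.6640
5 5 load 0.6660
6 6 source 0.6664
7 7 load 0.6666
8 8 source 0.6666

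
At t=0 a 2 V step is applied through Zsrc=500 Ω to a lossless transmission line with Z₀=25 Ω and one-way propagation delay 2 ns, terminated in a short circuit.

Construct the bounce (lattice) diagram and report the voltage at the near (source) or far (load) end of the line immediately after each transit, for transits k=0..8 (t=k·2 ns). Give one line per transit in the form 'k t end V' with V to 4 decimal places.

0 0 source 0.0952
1 2 load 0.0000
2 4 source -0.0862
3 6 load 0.0000
4 8 source 0.0780
5 10 load 0.0000
6 12 source -0.0705
7 14 load 0.0000
8 16 source 0.0638

Γ_L=-1.000000, Γ_S=0.904762; launch V₁=2·25/525=0.095238
k=0 src: V=0.0952
k=1 load: inc=0.095238, refl=0.095238·-1.000000=-0.0952; V=0.000000+0.095238+-0.095238=0.0000
k=2 src: inc=-0.095238, refl=-0.095238·0.904762=-0.0862; V=0.095238+-0.095238+-0.086168=-0.0862
k=3 load: inc=-0.086168, refl=-0.086168·-1.000000=0.0862; V=0.000000+-0.086168+0.086168=0.0000
k=4 src: inc=0.086168, refl=0.086168·0.904762=0.0780; V=-0.086168+0.086168+0.077961=0.0780
k=5 load: inc=0.077961, refl=0.077961·-1.000000=-0.0780; V=0.000000+0.077961+-0.077961=0.0000
k=6 src: inc=-0.077961, refl=-0.077961·0.904762=-0.0705; V=0.077961+-0.077961+-0.070536=-0.0705
k=7 load: inc=-0.070536, refl=-0.070536·-1.000000=0.0705; V=0.000000+-0.070536+0.070536=0.0000
k=8 src: inc=0.070536, refl=0.070536·0.904762=0.0638; V=-0.070536+0.070536+0.063819=0.0638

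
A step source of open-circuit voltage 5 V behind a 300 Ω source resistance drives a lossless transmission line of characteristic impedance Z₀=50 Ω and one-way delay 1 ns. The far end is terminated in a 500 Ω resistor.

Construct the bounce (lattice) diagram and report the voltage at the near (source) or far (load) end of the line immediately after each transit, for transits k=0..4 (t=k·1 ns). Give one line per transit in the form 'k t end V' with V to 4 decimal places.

Γ_L=0.818182, Γ_S=0.714286; launch V₁=5·50/350=0.714286
k=0 src: V=0.7143
k=1 load: inc=0.714286, refl=0.714286·0.818182=0.5844; V=0.000000+0.714286+0.584416=1.2987
k=2 src: inc=0.584416, refl=0.584416·0.714286=0.4174; V=0.714286+0.584416+0.417440=1.7161
k=3 load: inc=0.417440, refl=0.417440·0.818182=0.3415; V=1.298701+0.417440+0.341542=2.0577
k=4 src: inc=0.341542, refl=0.341542·0.714286=0.2440; V=1.716141+0.341542+0.243958=2.3016

0 0 source 0.7143
1 1 load 1.2987
2 2 source 1.7161
3 3 load 2.0577
4 4 source 2.3016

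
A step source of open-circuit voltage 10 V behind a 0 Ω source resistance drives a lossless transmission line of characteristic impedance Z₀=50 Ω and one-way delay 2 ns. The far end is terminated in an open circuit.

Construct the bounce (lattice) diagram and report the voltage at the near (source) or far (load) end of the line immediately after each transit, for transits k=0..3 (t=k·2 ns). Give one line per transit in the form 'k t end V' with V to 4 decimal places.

0 0 source 10.0000
1 2 load 20.0000
2 4 source 10.0000
3 6 load 0.0000

Γ_L=1.000000, Γ_S=-1.000000; launch V₁=10·50/50=10.000000
k=0 src: V=10.0000
k=1 load: inc=10.000000, refl=10.000000·1.000000=10.0000; V=0.000000+10.000000+10.000000=20.0000
k=2 src: inc=10.000000, refl=10.000000·-1.000000=-10.0000; V=10.000000+10.000000+-10.000000=10.0000
k=3 load: inc=-10.000000, refl=-10.000000·1.000000=-10.0000; V=20.000000+-10.000000+-10.000000=0.0000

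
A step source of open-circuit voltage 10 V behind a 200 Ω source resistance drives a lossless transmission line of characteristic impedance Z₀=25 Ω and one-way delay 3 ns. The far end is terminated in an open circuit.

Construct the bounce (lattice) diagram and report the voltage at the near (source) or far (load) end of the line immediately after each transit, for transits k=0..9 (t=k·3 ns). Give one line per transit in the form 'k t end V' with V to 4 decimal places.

0 0 source 1.1111
1 3 load 2.2222
2 6 source 3.0864
3 9 load 3.9506
4 12 source 4.6228
5 15 load 5.2949
6 18 source 5.8177
7 21 load 6.3405
8 24 source 6.7471
9 27 load 7.1537

Γ_L=1.000000, Γ_S=0.777778; launch V₁=10·25/225=1.111111
k=0 src: V=1.1111
k=1 load: inc=1.111111, refl=1.111111·1.000000=1.1111; V=0.000000+1.111111+1.111111=2.2222
k=2 src: inc=1.111111, refl=1.111111·0.777778=0.8642; V=1.111111+1.111111+0.864198=3.0864
k=3 load: inc=0.864198, refl=0.864198·1.000000=0.8642; V=2.222222+0.864198+0.864198=3.9506
k=4 src: inc=0.864198, refl=0.864198·0.777778=0.6722; V=3.086420+0.864198+0.672154=4.6228
k=5 load: inc=0.672154, refl=0.672154·1.000000=0.6722; V=3.950617+0.672154+0.672154=5.2949
k=6 src: inc=0.672154, refl=0.672154·0.777778=0.5228; V=4.622771+0.672154+0.522786=5.8177
k=7 load: inc=0.522786, refl=0.522786·1.000000=0.5228; V=5.294925+0.522786+0.522786=6.3405
k=8 src: inc=0.522786, refl=0.522786·0.777778=0.4066; V=5.817711+0.522786+0.406611=6.7471
k=9 load: inc=0.406611, refl=0.406611·1.000000=0.4066; V=6.340497+0.406611+0.406611=7.1537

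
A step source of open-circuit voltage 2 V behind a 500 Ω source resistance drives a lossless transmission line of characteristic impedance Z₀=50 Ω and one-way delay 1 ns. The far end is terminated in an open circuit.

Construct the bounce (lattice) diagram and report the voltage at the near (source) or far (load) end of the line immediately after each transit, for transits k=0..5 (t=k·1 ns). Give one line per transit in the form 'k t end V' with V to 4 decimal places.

Γ_L=1.000000, Γ_S=0.818182; launch V₁=2·50/550=0.181818
k=0 src: V=0.1818
k=1 load: inc=0.181818, refl=0.181818·1.000000=0.1818; V=0.000000+0.181818+0.181818=0.3636
k=2 src: inc=0.181818, refl=0.181818·0.818182=0.1488; V=0.181818+0.181818+0.148760=0.5124
k=3 load: inc=0.148760, refl=0.148760·1.000000=0.1488; V=0.363636+0.148760+0.148760=0.6612
k=4 src: inc=0.148760, refl=0.148760·0.818182=0.1217; V=0.512397+0.148760+0.121713=0.7829
k=5 load: inc=0.121713, refl=0.121713·1.000000=0.1217; V=0.661157+0.121713+0.121713=0.9046

0 0 source 0.1818
1 1 load 0.3636
2 2 source 0.5124
3 3 load 0.6612
4 4 source 0.7829
5 5 load 0.9046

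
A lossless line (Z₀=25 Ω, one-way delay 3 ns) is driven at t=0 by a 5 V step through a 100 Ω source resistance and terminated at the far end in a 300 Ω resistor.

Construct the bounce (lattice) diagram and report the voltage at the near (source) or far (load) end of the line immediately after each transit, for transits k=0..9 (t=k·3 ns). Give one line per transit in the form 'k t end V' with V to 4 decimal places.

Γ_L=0.846154, Γ_S=0.600000; launch V₁=5·25/125=1.000000
k=0 src: V=1.0000
k=1 load: inc=1.000000, refl=1.000000·0.846154=0.8462; V=0.000000+1.000000+0.846154=1.8462
k=2 src: inc=0.846154, refl=0.846154·0.600000=0.5077; V=1.000000+0.846154+0.507692=2.3538
k=3 load: inc=0.507692, refl=0.507692·0.846154=0.4296; V=1.846154+0.507692+0.429586=2.7834
k=4 src: inc=0.429586, refl=0.429586·0.600000=0.2578; V=2.353846+0.429586+0.257751=3.0412
k=5 load: inc=0.257751, refl=0.257751·0.846154=0.2181; V=2.783432+0.257751+0.218097=3.2593
k=6 src: inc=0.218097, refl=0.218097·0.600000=0.1309; V=3.041183+0.218097+0.130858=3.3901
k=7 load: inc=0.130858, refl=0.130858·0.846154=0.1107; V=3.259281+0.130858+0.110726=3.5009
k=8 src: inc=0.110726, refl=0.110726·0.600000=0.0664; V=3.390139+0.110726+0.066436=3.5673
k=9 load: inc=0.066436, refl=0.066436·0.846154=0.0562; V=3.500866+0.066436+0.056215=3.6235

0 0 source 1.0000
1 3 load 1.8462
2 6 source 2.3538
3 9 load 2.7834
4 12 source 3.0412
5 15 load 3.2593
6 18 source 3.3901
7 21 load 3.5009
8 24 source 3.5673
9 27 load 3.6235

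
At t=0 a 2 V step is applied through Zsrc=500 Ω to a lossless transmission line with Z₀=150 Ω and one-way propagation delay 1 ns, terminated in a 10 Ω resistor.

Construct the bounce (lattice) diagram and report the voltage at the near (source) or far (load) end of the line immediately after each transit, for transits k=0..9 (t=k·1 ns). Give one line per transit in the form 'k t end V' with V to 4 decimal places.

0 0 source 0.4615
1 1 load 0.0577
2 2 source -0.1598
3 3 load 0.0305
4 4 source 0.1330
5 5 load 0.0433
6 6 source -0.0050
7 7 load 0.0373
8 8 source 0.0600
9 9 load 0.0401

Γ_L=-0.875000, Γ_S=0.538462; launch V₁=2·150/650=0.461538
k=0 src: V=0.4615
k=1 load: inc=0.461538, refl=0.461538·-0.875000=-0.4038; V=0.000000+0.461538+-0.403846=0.0577
k=2 src: inc=-0.403846, refl=-0.403846·0.538462=-0.2175; V=0.461538+-0.403846+-0.217456=-0.1598
k=3 load: inc=-0.217456, refl=-0.217456·-0.875000=0.1903; V=0.057692+-0.217456+0.190274=0.0305
k=4 src: inc=0.190274, refl=0.190274·0.538462=0.1025; V=-0.159763+0.190274+0.102455=0.1330
k=5 load: inc=0.102455, refl=0.102455·-0.875000=-0.0896; V=0.030510+0.102455+-0.089648=0.0433
k=6 src: inc=-0.089648, refl=-0.089648·0.538462=-0.0483; V=0.132965+-0.089648+-0.048272=-0.0050
k=7 load: inc=-0.048272, refl=-0.048272·-0.875000=0.0422; V=0.043317+-0.048272+0.042238=0.0373
k=8 src: inc=0.042238, refl=0.042238·0.538462=0.0227; V=-0.004955+0.042238+0.022744=0.0600
k=9 load: inc=0.022744, refl=0.022744·-0.875000=-0.0199; V=0.037283+0.022744+-0.019901=0.0401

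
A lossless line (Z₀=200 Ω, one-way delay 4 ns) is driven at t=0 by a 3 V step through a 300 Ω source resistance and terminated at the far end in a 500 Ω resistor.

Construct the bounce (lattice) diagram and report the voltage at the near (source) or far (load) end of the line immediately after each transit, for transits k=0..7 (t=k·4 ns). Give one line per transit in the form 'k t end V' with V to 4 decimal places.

Γ_L=0.428571, Γ_S=0.200000; launch V₁=3·200/500=1.200000
k=0 src: V=1.2000
k=1 load: inc=1.200000, refl=1.200000·0.428571=0.5143; V=0.000000+1.200000+0.514286=1.7143
k=2 src: inc=0.514286, refl=0.514286·0.200000=0.1029; V=1.200000+0.514286+0.102857=1.8171
k=3 load: inc=0.102857, refl=0.102857·0.428571=0.0441; V=1.714286+0.102857+0.044082=1.8612
k=4 src: inc=0.044082, refl=0.044082·0.200000=0.0088; V=1.817143+0.044082+0.008816=1.8700
k=5 load: inc=0.008816, refl=0.008816·0.428571=0.0038; V=1.861224+0.008816+0.003778=1.8738
k=6 src: inc=0.003778, refl=0.003778·0.200000=0.0008; V=1.870041+0.003778+0.000756=1.8746
k=7 load: inc=0.000756, refl=0.000756·0.428571=0.0003; V=1.873819+0.000756+0.000324=1.8749

0 0 source 1.2000
1 4 load 1.7143
2 8 source 1.8171
3 12 load 1.8612
4 16 source 1.8700
5 20 load 1.8738
6 24 source 1.8746
7 28 load 1.8749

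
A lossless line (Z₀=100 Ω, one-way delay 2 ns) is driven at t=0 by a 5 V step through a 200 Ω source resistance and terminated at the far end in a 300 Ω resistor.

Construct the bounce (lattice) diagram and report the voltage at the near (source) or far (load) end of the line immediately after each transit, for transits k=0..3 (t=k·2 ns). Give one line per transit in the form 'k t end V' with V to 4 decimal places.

Γ_L=0.500000, Γ_S=0.333333; launch V₁=5·100/300=1.666667
k=0 src: V=1.6667
k=1 load: inc=1.666667, refl=1.666667·0.500000=0.8333; V=0.000000+1.666667+0.833333=2.5000
k=2 src: inc=0.833333, refl=0.833333·0.333333=0.2778; V=1.666667+0.833333+0.277778=2.7778
k=3 load: inc=0.277778, refl=0.277778·0.500000=0.1389; V=2.500000+0.277778+0.138889=2.9167

0 0 source 1.6667
1 2 load 2.5000
2 4 source 2.7778
3 6 load 2.9167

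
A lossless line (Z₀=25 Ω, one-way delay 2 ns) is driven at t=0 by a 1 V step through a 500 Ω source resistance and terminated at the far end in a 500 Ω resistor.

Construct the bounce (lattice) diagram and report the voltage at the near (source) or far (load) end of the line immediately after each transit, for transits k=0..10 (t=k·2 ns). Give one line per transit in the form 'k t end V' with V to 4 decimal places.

0 0 source 0.0476
1 2 load 0.0907
2 4 source 0.1297
3 6 load 0.1650
4 8 source 0.1969
5 10 load 0.2257
6 12 source 0.2519
7 14 load 0.2755
8 16 source 0.2969
9 18 load 0.3162
10 20 source 0.3337

Γ_L=0.904762, Γ_S=0.904762; launch V₁=1·25/525=0.047619
k=0 src: V=0.0476
k=1 load: inc=0.047619, refl=0.047619·0.904762=0.0431; V=0.000000+0.047619+0.043084=0.0907
k=2 src: inc=0.043084, refl=0.043084·0.904762=0.0390; V=0.047619+0.043084+0.038981=0.1297
k=3 load: inc=0.038981, refl=0.038981·0.904762=0.0353; V=0.090703+0.038981+0.035268=0.1650
k=4 src: inc=0.035268, refl=0.035268·0.904762=0.0319; V=0.129684+0.035268+0.031909=0.1969
k=5 load: inc=0.031909, refl=0.031909·0.904762=0.0289; V=0.164952+0.031909+0.028870=0.2257
k=6 src: inc=0.028870, refl=0.028870·0.904762=0.0261; V=0.196861+0.028870+0.026121=0.2519
k=7 load: inc=0.026121, refl=0.026121·0.904762=0.0236; V=0.225732+0.026121+0.023633=0.2755
k=8 src: inc=0.023633, refl=0.023633·0.904762=0.0214; V=0.251852+0.023633+0.021382=0.2969
k=9 load: inc=0.021382, refl=0.021382·0.904762=0.0193; V=0.275485+0.021382+0.019346=0.3162
k=10 src: inc=0.019346, refl=0.019346·0.904762=0.0175; V=0.296868+0.019346+0.017503=0.3337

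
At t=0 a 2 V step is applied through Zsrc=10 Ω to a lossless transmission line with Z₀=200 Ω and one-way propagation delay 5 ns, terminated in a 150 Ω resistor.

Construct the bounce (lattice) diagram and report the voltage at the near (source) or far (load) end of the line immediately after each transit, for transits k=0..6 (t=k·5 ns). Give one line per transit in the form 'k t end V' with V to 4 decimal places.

0 0 source 1.9048
1 5 load 1.6327
2 10 source 1.8788
3 15 load 1.8437
4 20 source 1.8755
5 25 load 1.8710
6 30 source 1.8751

Γ_L=-0.142857, Γ_S=-0.904762; launch V₁=2·200/210=1.904762
k=0 src: V=1.9048
k=1 load: inc=1.904762, refl=1.904762·-0.142857=-0.2721; V=0.000000+1.904762+-0.272109=1.6327
k=2 src: inc=-0.272109, refl=-0.272109·-0.904762=0.2462; V=1.904762+-0.272109+0.246194=1.8788
k=3 load: inc=0.246194, refl=0.246194·-0.142857=-0.0352; V=1.632653+0.246194+-0.035171=1.8437
k=4 src: inc=-0.035171, refl=-0.035171·-0.904762=0.0318; V=1.878847+-0.035171+0.031821=1.8755
k=5 load: inc=0.031821, refl=0.031821·-0.142857=-0.0045; V=1.843676+0.031821+-0.004546=1.8710
k=6 src: inc=-0.004546, refl=-0.004546·-0.904762=0.0041; V=1.875497+-0.004546+0.004113=1.8751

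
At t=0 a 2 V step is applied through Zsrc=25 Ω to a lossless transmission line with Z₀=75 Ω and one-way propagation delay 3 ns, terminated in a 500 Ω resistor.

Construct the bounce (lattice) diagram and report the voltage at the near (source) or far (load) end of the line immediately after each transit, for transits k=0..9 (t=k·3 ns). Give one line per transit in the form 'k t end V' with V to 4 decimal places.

0 0 source 1.5000
1 3 load 2.6087
2 6 source 2.0543
3 9 load 1.6446
4 12 source 1.8495
5 15 load 2.0009
6 18 source 1.9252
7 21 load 1.8692
8 24 source 1.8972
9 27 load 1.9179

Γ_L=0.739130, Γ_S=-0.500000; launch V₁=2·75/100=1.500000
k=0 src: V=1.5000
k=1 load: inc=1.500000, refl=1.500000·0.739130=1.1087; V=0.000000+1.500000+1.108696=2.6087
k=2 src: inc=1.108696, refl=1.108696·-0.500000=-0.5543; V=1.500000+1.108696+-0.554348=2.0543
k=3 load: inc=-0.554348, refl=-0.554348·0.739130=-0.4097; V=2.608696+-0.554348+-0.409735=1.6446
k=4 src: inc=-0.409735, refl=-0.409735·-0.500000=0.2049; V=2.054348+-0.409735+0.204868=1.8495
k=5 load: inc=0.204868, refl=0.204868·0.739130=0.1514; V=1.644612+0.204868+0.151424=2.0009
k=6 src: inc=0.151424, refl=0.151424·-0.500000=-0.0757; V=1.849480+0.151424+-0.075712=1.9252
k=7 load: inc=-0.075712, refl=-0.075712·0.739130=-0.0560; V=2.000904+-0.075712+-0.055961=1.8692
k=8 src: inc=-0.055961, refl=-0.055961·-0.500000=0.0280; V=1.925192+-0.055961+0.027981=1.8972
k=9 load: inc=0.027981, refl=0.027981·0.739130=0.0207; V=1.869231+0.027981+0.020681=1.9179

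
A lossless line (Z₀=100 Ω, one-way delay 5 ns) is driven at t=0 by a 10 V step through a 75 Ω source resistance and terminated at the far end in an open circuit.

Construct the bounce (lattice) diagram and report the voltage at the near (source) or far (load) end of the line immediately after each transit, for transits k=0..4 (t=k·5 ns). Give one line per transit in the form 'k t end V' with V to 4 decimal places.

0 0 source 5.7143
1 5 load 11.4286
2 10 source 10.6122
3 15 load 9.7959
4 20 source 9.9125

Γ_L=1.000000, Γ_S=-0.142857; launch V₁=10·100/175=5.714286
k=0 src: V=5.7143
k=1 load: inc=5.714286, refl=5.714286·1.000000=5.7143; V=0.000000+5.714286+5.714286=11.4286
k=2 src: inc=5.714286, refl=5.714286·-0.142857=-0.8163; V=5.714286+5.714286+-0.816327=10.6122
k=3 load: inc=-0.816327, refl=-0.816327·1.000000=-0.8163; V=11.428571+-0.816327+-0.816327=9.7959
k=4 src: inc=-0.816327, refl=-0.816327·-0.142857=0.1166; V=10.612245+-0.816327+0.116618=9.9125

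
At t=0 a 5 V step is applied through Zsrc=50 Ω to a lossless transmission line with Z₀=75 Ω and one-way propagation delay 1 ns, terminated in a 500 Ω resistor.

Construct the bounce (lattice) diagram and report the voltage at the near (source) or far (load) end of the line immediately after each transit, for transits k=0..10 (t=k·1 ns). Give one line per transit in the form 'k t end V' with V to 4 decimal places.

0 0 source 3.0000
1 1 load 5.2174
2 2 source 4.7739
3 3 load 4.4461
4 4 source 4.5117
5 5 load 4.5601
6 6 source 4.5504
7 7 load 4.5433
8 8 source 4.5447
9 9 load 4.5458
10 10 source 4.5456

Γ_L=0.739130, Γ_S=-0.200000; launch V₁=5·75/125=3.000000
k=0 src: V=3.0000
k=1 load: inc=3.000000, refl=3.000000·0.739130=2.2174; V=0.000000+3.000000+2.217391=5.2174
k=2 src: inc=2.217391, refl=2.217391·-0.200000=-0.4435; V=3.000000+2.217391+-0.443478=4.7739
k=3 load: inc=-0.443478, refl=-0.443478·0.739130=-0.3278; V=5.217391+-0.443478+-0.327788=4.4461
k=4 src: inc=-0.327788, refl=-0.327788·-0.200000=0.0656; V=4.773913+-0.327788+0.065558=4.5117
k=5 load: inc=0.065558, refl=0.065558·0.739130=0.0485; V=4.446125+0.065558+0.048456=4.5601
k=6 src: inc=0.048456, refl=0.048456·-0.200000=-0.0097; V=4.511682+0.048456+-0.009691=4.5504
k=7 load: inc=-0.009691, refl=-0.009691·0.739130=-0.0072; V=4.560138+-0.009691+-0.007163=4.5433
k=8 src: inc=-0.007163, refl=-0.007163·-0.200000=0.0014; V=4.550447+-0.007163+0.001433=4.5447
k=9 load: inc=0.001433, refl=0.001433·0.739130=0.0011; V=4.543284+0.001433+0.001059=4.5458
k=10 src: inc=0.001059, refl=0.001059·-0.200000=-0.0002; V=4.544717+0.001059+-0.000212=4.5456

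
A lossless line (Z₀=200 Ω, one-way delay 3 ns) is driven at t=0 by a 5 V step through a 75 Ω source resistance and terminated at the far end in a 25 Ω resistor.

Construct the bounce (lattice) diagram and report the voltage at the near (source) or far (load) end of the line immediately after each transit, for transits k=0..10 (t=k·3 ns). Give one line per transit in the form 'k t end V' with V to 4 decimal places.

Γ_L=-0.777778, Γ_S=-0.454545; launch V₁=5·200/275=3.636364
k=0 src: V=3.6364
k=1 load: inc=3.636364, refl=3.636364·-0.777778=-2.8283; V=0.000000+3.636364+-2.828283=0.8081
k=2 src: inc=-2.828283, refl=-2.828283·-0.454545=1.2856; V=3.636364+-2.828283+1.285583=2.0937
k=3 load: inc=1.285583, refl=1.285583·-0.777778=-0.9999; V=0.808081+1.285583+-0.999898=1.0938
k=4 src: inc=-0.999898, refl=-0.999898·-0.454545=0.4545; V=2.093664+-0.999898+0.454499=1.5483
k=5 load: inc=0.454499, refl=0.454499·-0.777778=-0.3535; V=1.093766+0.454499+-0.353499=1.1948
k=6 src: inc=-0.353499, refl=-0.353499·-0.454545=0.1607; V=1.548265+-0.353499+0.160681=1.3554
k=7 load: inc=0.160681, refl=0.160681·-0.777778=-0.1250; V=1.194766+0.160681+-0.124974=1.2305
k=8 src: inc=-0.124974, refl=-0.124974·-0.454545=0.0568; V=1.355447+-0.124974+0.056807=1.2873
k=9 load: inc=0.056807, refl=0.056807·-0.777778=-0.0442; V=1.230473+0.056807+-0.044183=1.2431
k=10 src: inc=-0.044183, refl=-0.044183·-0.454545=0.0201; V=1.287279+-0.044183+0.020083=1.2632

0 0 source 3.6364
1 3 load 0.8081
2 6 source 2.0937
3 9 load 1.0938
4 12 source 1.5483
5 15 load 1.1948
6 18 source 1.3554
7 21 load 1.2305
8 24 source 1.2873
9 27 load 1.2431
10 30 source 1.2632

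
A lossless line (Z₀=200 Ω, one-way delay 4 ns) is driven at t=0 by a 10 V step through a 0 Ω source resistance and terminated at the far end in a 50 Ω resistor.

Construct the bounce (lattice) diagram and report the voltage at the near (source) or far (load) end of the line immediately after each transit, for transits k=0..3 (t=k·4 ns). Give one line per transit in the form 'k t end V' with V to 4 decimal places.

Γ_L=-0.600000, Γ_S=-1.000000; launch V₁=10·200/200=10.000000
k=0 src: V=10.0000
k=1 load: inc=10.000000, refl=10.000000·-0.600000=-6.0000; V=0.000000+10.000000+-6.000000=4.0000
k=2 src: inc=-6.000000, refl=-6.000000·-1.000000=6.0000; V=10.000000+-6.000000+6.000000=10.0000
k=3 load: inc=6.000000, refl=6.000000·-0.600000=-3.6000; V=4.000000+6.000000+-3.600000=6.4000

0 0 source 10.0000
1 4 load 4.0000
2 8 source 10.0000
3 12 load 6.4000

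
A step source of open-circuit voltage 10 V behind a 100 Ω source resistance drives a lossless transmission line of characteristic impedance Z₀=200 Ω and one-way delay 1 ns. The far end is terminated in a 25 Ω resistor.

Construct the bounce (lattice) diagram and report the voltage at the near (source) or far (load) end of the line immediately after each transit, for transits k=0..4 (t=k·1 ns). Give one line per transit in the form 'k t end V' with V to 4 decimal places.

0 0 source 6.6667
1 1 load 1.4815
2 2 source 3.2099
3 3 load 1.8656
4 4 source 2.3137

Γ_L=-0.777778, Γ_S=-0.333333; launch V₁=10·200/300=6.666667
k=0 src: V=6.6667
k=1 load: inc=6.666667, refl=6.666667·-0.777778=-5.1852; V=0.000000+6.666667+-5.185185=1.4815
k=2 src: inc=-5.185185, refl=-5.185185·-0.333333=1.7284; V=6.666667+-5.185185+1.728395=3.2099
k=3 load: inc=1.728395, refl=1.728395·-0.777778=-1.3443; V=1.481481+1.728395+-1.344307=1.8656
k=4 src: inc=-1.344307, refl=-1.344307·-0.333333=0.4481; V=3.209877+-1.344307+0.448102=2.3137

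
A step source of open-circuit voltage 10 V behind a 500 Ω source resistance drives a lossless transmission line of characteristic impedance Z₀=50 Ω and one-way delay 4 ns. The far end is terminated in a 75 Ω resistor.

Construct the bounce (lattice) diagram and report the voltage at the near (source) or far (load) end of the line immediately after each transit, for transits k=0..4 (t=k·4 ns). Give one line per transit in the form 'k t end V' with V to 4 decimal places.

0 0 source 0.9091
1 4 load 1.0909
2 8 source 1.2397
3 12 load 1.2694
4 16 source 1.2938

Γ_L=0.200000, Γ_S=0.818182; launch V₁=10·50/550=0.909091
k=0 src: V=0.9091
k=1 load: inc=0.909091, refl=0.909091·0.200000=0.1818; V=0.000000+0.909091+0.181818=1.0909
k=2 src: inc=0.181818, refl=0.181818·0.818182=0.1488; V=0.909091+0.181818+0.148760=1.2397
k=3 load: inc=0.148760, refl=0.148760·0.200000=0.0298; V=1.090909+0.148760+0.029752=1.2694
k=4 src: inc=0.029752, refl=0.029752·0.818182=0.0243; V=1.239669+0.029752+0.024343=1.2938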